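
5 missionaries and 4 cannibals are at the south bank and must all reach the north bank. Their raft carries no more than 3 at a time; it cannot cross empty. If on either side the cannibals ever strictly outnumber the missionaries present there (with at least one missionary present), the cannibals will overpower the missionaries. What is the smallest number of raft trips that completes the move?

7

Counting alone: each trip to the north bank takes at most 3 across and each return brings at least 1 back, so after t trips out (and t−1 returns) at most 3t − (t−1) of the 9 are across; that first reaches 9 at t = 4, so at least 7 crossings are needed.
The plan below uses exactly 7 crossings, so it is optimal:
1. 3 cannibals → the north bank.  (the south bank: 5M 1C; the north bank: 0M 3C)
2. 1 cannibal ← the south bank.  (the south bank: 5M 2C; the north bank: 0M 2C)
3. 3 missionaries → the north bank.  (the south bank: 2M 2C; the north bank: 3M 2C)
4. 1 missionary ← the south bank.  (the south bank: 3M 2C; the north bank: 2M 2C)
5. 2 missionaries and 1 cannibal → the north bank.  (the south bank: 1M 1C; the north bank: 4M 3C)
6. 1 missionary ← the south bank.  (the south bank: 2M 1C; the north bank: 3M 3C)
7. 2 missionaries and 1 cannibal → the north bank.  (the south bank: 0M 0C; the north bank: 5M 4C)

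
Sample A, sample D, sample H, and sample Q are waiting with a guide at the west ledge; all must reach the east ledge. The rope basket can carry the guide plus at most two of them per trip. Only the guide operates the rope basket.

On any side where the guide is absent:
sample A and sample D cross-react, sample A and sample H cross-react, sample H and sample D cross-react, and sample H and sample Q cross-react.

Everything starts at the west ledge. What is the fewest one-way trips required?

Counting alone: the guide can take at most 2 across per trip to the east ledge, so moving all 4 needs at least 2 loaded trips out, with a return between consecutive ones — at least 3 crossings.
The safety rule pushes this higher. Following every safe sequence of crossings, the most of the 4 that can be at the east ledge as the rope basket arrives there on crossing 3 is 3 — never all 4.
So no plan with fewer than 5 crossings exists, and this one achieves 5:
1. Guide goes to the east ledge with sample A and sample H.
2. Guide goes back to the west ledge with sample A.
3. Guide goes to the east ledge with sample A and sample Q.
4. Guide goes back to the west ledge with sample H.
5. Guide goes to the east ledge with sample D and sample H.

5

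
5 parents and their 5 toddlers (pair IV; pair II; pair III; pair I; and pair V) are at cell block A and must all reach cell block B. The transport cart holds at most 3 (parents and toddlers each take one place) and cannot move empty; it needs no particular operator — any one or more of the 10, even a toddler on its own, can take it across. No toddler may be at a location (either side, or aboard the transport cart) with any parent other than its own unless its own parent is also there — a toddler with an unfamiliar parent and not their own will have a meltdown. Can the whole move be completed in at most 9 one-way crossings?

Counting alone: each trip to cell block B takes at most 3 across and each return brings at least 1 back, so after t trips out (and t−1 returns) at most 3t − (t−1) of the 10 are across; that first reaches 10 at t = 5, so at least 9 crossings are needed.
The safety rule pushes this higher. Following every safe sequence of crossings, the most of the 10 that can be at cell block B as the transport cart arrives there on crossing 9 is 9 — never all 10.
So the move cannot be finished within 9 crossings. (The shortest complete plan takes 11:)
1. parent IV and toddler IV cross → cell block B.
2. parent IV crosses ← cell block A.
3. toddler I, toddler II, and toddler III cross → cell block B.
4. toddler IV crosses ← cell block A.
5. parent I, parent II, and parent III cross → cell block B.
6. parent II and toddler II cross ← cell block A.
7. parent II, parent IV, and parent V cross → cell block B.
8. toddler III crosses ← cell block A.
9. toddler II and toddler IV cross → cell block B.
10. toddler IV crosses ← cell block A.
11. toddler III, toddler IV, and toddler V cross → cell block B.

No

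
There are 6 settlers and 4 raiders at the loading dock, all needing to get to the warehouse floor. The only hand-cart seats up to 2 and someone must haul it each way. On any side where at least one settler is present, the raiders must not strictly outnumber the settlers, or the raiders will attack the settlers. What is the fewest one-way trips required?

Counting alone: each trip to the warehouse floor takes at most 2 across and each return brings at least 1 back, so after t trips out (and t−1 returns) at most 2t − (t−1) of the 10 are across; that first reaches 10 at t = 9, so at least 17 crossings are needed.
The plan below uses exactly 17 crossings, so it is optimal:
1. 2 raiders → the warehouse floor.  (the loading dock: 6S 2R; the warehouse floor: 0S 2R)
2. 1 raider ← the loading dock.  (the loading dock: 6S 3R; the warehouse floor: 0S 1R)
3. 2 raiders → the warehouse floor.  (the loading dock: 6S 1R; the warehouse floor: 0S 3R)
4. 1 raider ← the loading dock.  (the loading dock: 6S 2R; the warehouse floor: 0S 2R)
5. 2 settlers → the warehouse floor.  (the loading dock: 4S 2R; the warehouse floor: 2S 2R)
6. 1 raider ← the loading dock.  (the loading dock: 4S 3R; the warehouse floor: 2S 1R)
7. 1 settler and 1 raider → the warehouse floor.  (the loading dock: 3S 2R; the warehouse floor: 3S 2R)
8. 1 raider ← the loading dock.  (the loading dock: 3S 3R; the warehouse floor: 3S 1R)
9. 2 raiders → the warehouse floor.  (the loading dock: 3S 1R; the warehouse floor: 3S 3R)
10. 1 raider ← the loading dock.  (the loading dock: 3S 2R; the warehouse floor: 3S 2R)
11. 1 settler and 1 raider → the warehouse floor.  (the loading dock: 2S 1R; the warehouse floor: 4S 3R)
12. 1 raider ← the loading dock.  (the loading dock: 2S 2R; the warehouse floor: 4S 2R)
13. 2 raiders → the warehouse floor.  (the loading dock: 2S 0R; the warehouse floor: 4S 4R)
14. 1 raider ← the loading dock.  (the loading dock: 2S 1R; the warehouse floor: 4S 3R)
15. 1 settler and 1 raider → the warehouse floor.  (the loading dock: 1S 0R; the warehouse floor: 5S 4R)
16. 1 raider ← the loading dock.  (the loading dock: 1S 1R; the warehouse floor: 5S 3R)
17. 1 settler and 1 raider → the warehouse floor.  (the loading dock: 0S 0R; the warehouse floor: 6S 4R)

17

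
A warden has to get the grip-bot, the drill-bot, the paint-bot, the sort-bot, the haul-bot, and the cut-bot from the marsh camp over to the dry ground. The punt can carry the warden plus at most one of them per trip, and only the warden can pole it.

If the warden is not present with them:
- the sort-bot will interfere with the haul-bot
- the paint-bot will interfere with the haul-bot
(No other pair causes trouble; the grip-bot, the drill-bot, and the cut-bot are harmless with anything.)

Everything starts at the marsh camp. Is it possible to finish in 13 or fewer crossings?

Yes

Yes — this plan uses 13 crossings (≤ 13):
1. Warden goes to the dry ground with the haul-bot.  [the marsh camp: the cut-bot, the drill-bot, the grip-bot, the paint-bot, the sort-bot | the dry ground: the haul-bot]
2. Warden goes back to the marsh camp alone.  [the marsh camp: the cut-bot, the drill-bot, the grip-bot, the paint-bot, the sort-bot | the dry ground: the haul-bot]
3. Warden goes to the dry ground with the grip-bot.  [the marsh camp: the cut-bot, the drill-bot, the paint-bot, the sort-bot | the dry ground: the grip-bot, the haul-bot]
4. Warden goes back to the marsh camp alone.  [the marsh camp: the cut-bot, the drill-bot, the paint-bot, the sort-bot | the dry ground: the grip-bot, the haul-bot]
5. Warden goes to the dry ground with the drill-bot.  [the marsh camp: the cut-bot, the paint-bot, the sort-bot | the dry ground: the drill-bot, the grip-bot, the haul-bot]
6. Warden goes back to the marsh camp alone.  [the marsh camp: the cut-bot, the paint-bot, the sort-bot | the dry ground: the drill-bot, the grip-bot, the haul-bot]
7. Warden goes to the dry ground with the paint-bot.  [the marsh camp: the cut-bot, the sort-bot | the dry ground: the drill-bot, the grip-bot, the haul-bot, the paint-bot]
8. Warden goes back to the marsh camp with the haul-bot.  [the marsh camp: the cut-bot, the haul-bot, the sort-bot | the dry ground: the drill-bot, the grip-bot, the paint-bot]
9. Warden goes to the dry ground with the sort-bot.  [the marsh camp: the cut-bot, the haul-bot | the dry ground: the drill-bot, the grip-bot, the paint-bot, the sort-bot]
10. Warden goes back to the marsh camp alone.  [the marsh camp: the cut-bot, the haul-bot | the dry ground: the drill-bot, the grip-bot, the paint-bot, the sort-bot]
11. Warden goes to the dry ground with the cut-bot.  [the marsh camp: the haul-bot | the dry ground: the cut-bot, the drill-bot, the grip-bot, the paint-bot, the sort-bot]
12. Warden goes back to the marsh camp alone.  [the marsh camp: the haul-bot | the dry ground: the cut-bot, the drill-bot, the grip-bot, the paint-bot, the sort-bot]
13. Warden goes to the dry ground with the haul-bot.  [the marsh camp: — | the dry ground: the cut-bot, the drill-bot, the grip-bot, the haul-bot, the paint-bot, the sort-bot]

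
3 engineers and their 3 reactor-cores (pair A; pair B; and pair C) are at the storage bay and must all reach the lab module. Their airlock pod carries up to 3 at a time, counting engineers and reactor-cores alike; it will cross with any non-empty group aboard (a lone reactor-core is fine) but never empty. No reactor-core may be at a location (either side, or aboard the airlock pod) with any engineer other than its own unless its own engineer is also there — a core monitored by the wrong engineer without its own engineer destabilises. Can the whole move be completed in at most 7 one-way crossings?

Yes — this plan uses 5 crossings (≤ 7):
1. engineer A and reactor-core A cross → the lab module.
2. engineer A crosses ← the storage bay.
3. engineer A, engineer B, and engineer C cross → the lab module.
4. reactor-core A crosses ← the storage bay.
5. reactor-core A, reactor-core B, and reactor-core C cross → the lab module.

Yes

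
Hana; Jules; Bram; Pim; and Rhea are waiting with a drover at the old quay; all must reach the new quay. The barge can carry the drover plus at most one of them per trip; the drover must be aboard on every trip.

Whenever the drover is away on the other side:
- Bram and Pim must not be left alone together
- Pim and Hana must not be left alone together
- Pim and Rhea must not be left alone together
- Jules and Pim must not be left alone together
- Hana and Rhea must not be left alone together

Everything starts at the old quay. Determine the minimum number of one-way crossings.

Whatever the first load, the items left behind include a forbidden pair without the drover. No opening move is safe, so no plan exists.

impossible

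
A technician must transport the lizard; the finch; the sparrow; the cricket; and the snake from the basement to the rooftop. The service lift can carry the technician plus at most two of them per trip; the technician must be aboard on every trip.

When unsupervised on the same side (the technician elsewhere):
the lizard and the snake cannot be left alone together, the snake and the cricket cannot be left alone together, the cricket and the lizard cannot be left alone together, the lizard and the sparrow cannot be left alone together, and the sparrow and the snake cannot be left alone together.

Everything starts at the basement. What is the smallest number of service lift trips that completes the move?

Counting alone: the technician can take at most 2 across per trip to the rooftop, so moving all 5 needs at least 3 loaded trips out, with a return between consecutive ones — at least 5 crossings.
The safety rule pushes this higher. Following every safe sequence of crossings, the most of the 5 that can be at the rooftop as the service lift arrives there on crossing 5 is 4 — never all 5.
So no plan with fewer than 7 crossings exists, and this one achieves 7:
1. Technician goes to the rooftop with the lizard and the snake.  [the basement: the cricket, the finch, the sparrow | the rooftop: the lizard, the snake]
2. Technician goes back to the basement with the lizard.  [the basement: the cricket, the finch, the lizard, the sparrow | the rooftop: the snake]
3. Technician goes to the rooftop with the finch and the lizard.  [the basement: the cricket, the sparrow | the rooftop: the finch, the lizard, the snake]
4. Technician goes back to the basement with the lizard.  [the basement: the cricket, the lizard, the sparrow | the rooftop: the finch, the snake]
5. Technician goes to the rooftop with the cricket and the sparrow.  [the basement: the lizard | the rooftop: the cricket, the finch, the snake, the sparrow]
6. Technician goes back to the basement with the snake.  [the basement: the lizard, the snake | the rooftop: the cricket, the finch, the sparrow]
7. Technician goes to the rooftop with the lizard and the snake.  [the basement: — | the rooftop: the cricket, the finch, the lizard, the snake, the sparrow]

7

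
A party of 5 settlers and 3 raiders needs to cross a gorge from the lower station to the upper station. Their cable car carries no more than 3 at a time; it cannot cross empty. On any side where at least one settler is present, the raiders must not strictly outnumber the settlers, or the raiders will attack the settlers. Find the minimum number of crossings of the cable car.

Counting alone: each trip to the upper station takes at most 3 across and each return brings at least 1 back, so after t trips out (and t−1 returns) at most 3t − (t−1) of the 8 are across; that first reaches 8 at t = 4, so at least 7 crossings are needed.
The plan below uses exactly 7 crossings, so it is optimal:
1. 2 raiders → the upper station.  (the lower station: 5S 1R; the upper station: 0S 2R)
2. 1 raider ← the lower station.  (the lower station: 5S 2R; the upper station: 0S 1R)
3. 2 settlers and 1 raider → the upper station.  (the lower station: 3S 1R; the upper station: 2S 2R)
4. 1 raider ← the lower station.  (the lower station: 3S 2R; the upper station: 2S 1R)
5. 1 settler and 2 raiders → the upper station.  (the lower station: 2S 0R; the upper station: 3S 3R)
6. 1 raider ← the lower station.  (the lower station: 2S 1R; the upper station: 3S 2R)
7. 2 settlers and 1 raider → the upper station.  (the lower station: 0S 0R; the upper station: 5S 3R)

7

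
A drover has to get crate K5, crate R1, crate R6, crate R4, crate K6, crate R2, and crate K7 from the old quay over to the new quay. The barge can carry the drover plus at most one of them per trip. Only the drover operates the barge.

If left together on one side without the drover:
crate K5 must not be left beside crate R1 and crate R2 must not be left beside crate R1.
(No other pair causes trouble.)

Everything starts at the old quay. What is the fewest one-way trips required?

15

Counting alone: the drover can take at most 1 across per trip to the new quay, so moving all 7 needs at least 7 loaded trips out, with a return between consecutive ones — at least 13 crossings.
The safety rule pushes this higher. Following every safe sequence of crossings, the most of the 7 that can be at the new quay as the barge arrives there on crossing 13 is 6 — never all 7.
So no plan with fewer than 15 crossings exists, and this one achieves 15:
1. Drover goes to the new quay with crate R1.  [the old quay: crate K5, crate K6, crate K7, crate R2, crate R4, crate R6 | the new quay: crate R1]
2. Drover goes back to the old quay alone.  [the old quay: crate K5, crate K6, crate K7, crate R2, crate R4, crate R6 | the new quay: crate R1]
3. Drover goes to the new quay with crate K5.  [the old quay: crate K6, crate K7, crate R2, crate R4, crate R6 | the new quay: crate K5, crate R1]
4. Drover goes back to the old quay with crate R1.  [the old quay: crate K6, crate K7, crate R1, crate R2, crate R4, crate R6 | the new quay: crate K5]
5. Drover goes to the new quay with crate R2.  [the old quay: crate K6, crate K7, crate R1, crate R4, crate R6 | the new quay: crate K5, crate R2]
6. Drover goes back to the old quay alone.  [the old quay: crate K6, crate K7, crate R1, crate R4, crate R6 | the new quay: crate K5, crate R2]
7. Drover goes to the new quay with crate R6.  [the old quay: crate K6, crate K7, crate R1, crate R4 | the new quay: crate K5, crate R2, crate R6]
8. Drover goes back to the old quay alone.  [the old quay: crate K6, crate K7, crate R1, crate R4 | the new quay: crate K5, crate R2, crate R6]
9. Drover goes to the new quay with crate R4.  [the old quay: crate K6, crate K7, crate R1 | the new quay: crate K5, crate R2, crate R4, crate R6]
10. Drover goes back to the old quay alone.  [the old quay: crate K6, crate K7, crate R1 | the new quay: crate K5, crate R2, crate R4, crate R6]
11. Drover goes to the new quay with crate K6.  [the old quay: crate K7, crate R1 | the new quay: crate K5, crate K6, crate R2, crate R4, crate R6]
12. Drover goes back to the old quay alone.  [the old quay: crate K7, crate R1 | the new quay: crate K5, crate K6, crate R2, crate R4, crate R6]
13. Drover goes to the new quay with crate K7.  [the old quay: crate R1 | the new quay: crate K5, crate K6, crate K7, crate R2, crate R4, crate R6]
14. Drover goes back to the old quay alone.  [the old quay: crate R1 | the new quay: crate K5, crate K6, crate K7, crate R2, crate R4, crate R6]
15. Drover goes to the new quay with crate R1.  [the old quay: — | the new quay: crate K5, crate K6, crate K7, crate R1, crate R2, crate R4, crate R6]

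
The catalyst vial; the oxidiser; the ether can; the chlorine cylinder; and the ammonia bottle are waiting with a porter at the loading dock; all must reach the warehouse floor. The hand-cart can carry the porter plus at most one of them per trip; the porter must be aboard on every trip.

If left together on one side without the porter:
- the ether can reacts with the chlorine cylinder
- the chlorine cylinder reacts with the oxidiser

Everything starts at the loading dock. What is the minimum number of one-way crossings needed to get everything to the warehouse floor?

11

Counting alone: the porter can take at most 1 across per trip to the warehouse floor, so moving all 5 needs at least 5 loaded trips out, with a return between consecutive ones — at least 9 crossings.
The safety rule pushes this higher. Following every safe sequence of crossings, the most of the 5 that can be at the warehouse floor as the hand-cart arrives there on crossing 9 is 4 — never all 5.
So no plan with fewer than 11 crossings exists, and this one achieves 11:
1. Porter goes to the warehouse floor with the chlorine cylinder.  [the loading dock: the ammonia bottle, the catalyst vial, the ether can, the oxidiser | the warehouse floor: the chlorine cylinder]
2. Porter goes back to the loading dock alone.  [the loading dock: the ammonia bottle, the catalyst vial, the ether can, the oxidiser | the warehouse floor: the chlorine cylinder]
3. Porter goes to the warehouse floor with the catalyst vial.  [the loading dock: the ammonia bottle, the ether can, the oxidiser | the warehouse floor: the catalyst vial, the chlorine cylinder]
4. Porter goes back to the loading dock alone.  [the loading dock: the ammonia bottle, the ether can, the oxidiser | the warehouse floor: the catalyst vial, the chlorine cylinder]
5. Porter goes to the warehouse floor with the oxidiser.  [the loading dock: the ammonia bottle, the ether can | the warehouse floor: the catalyst vial, the chlorine cylinder, the oxidiser]
6. Porter goes back to the loading dock with the chlorine cylinder.  [the loading dock: the ammonia bottle, the chlorine cylinder, the ether can | the warehouse floor: the catalyst vial, the oxidiser]
7. Porter goes to the warehouse floor with the ether can.  [the loading dock: the ammonia bottle, the chlorine cylinder | the warehouse floor: the catalyst vial, the ether can, the oxidiser]
8. Porter goes back to the loading dock alone.  [the loading dock: the ammonia bottle, the chlorine cylinder | the warehouse floor: the catalyst vial, the ether can, the oxidiser]
9. Porter goes to the warehouse floor with the ammonia bottle.  [the loading dock: the chlorine cylinder | the warehouse floor: the ammonia bottle, the catalyst vial, the ether can, the oxidiser]
10. Porter goes back to the loading dock alone.  [the loading dock: the chlorine cylinder | the warehouse floor: the ammonia bottle, the catalyst vial, the ether can, the oxidiser]
11. Porter goes to the warehouse floor with the chlorine cylinder.  [the loading dock: — | the warehouse floor: the ammonia bottle, the catalyst vial, the chlorine cylinder, the ether can, the oxidiser]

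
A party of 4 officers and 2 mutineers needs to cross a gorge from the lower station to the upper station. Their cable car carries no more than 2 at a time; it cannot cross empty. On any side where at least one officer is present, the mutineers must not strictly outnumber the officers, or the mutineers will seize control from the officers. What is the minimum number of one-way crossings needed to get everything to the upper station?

9

Counting alone: each trip to the upper station takes at most 2 across and each return brings at least 1 back, so after t trips out (and t−1 returns) at most 2t − (t−1) of the 6 are across; that first reaches 6 at t = 5, so at least 9 crossings are needed.
The plan below uses exactly 9 crossings, so it is optimal:
1. 2 mutineers → the upper station.  (the lower station: 4O 0M; the upper station: 0O 2M)
2. 1 mutineer ← the lower station.  (the lower station: 4O 1M; the upper station: 0O 1M)
3. 2 officers → the upper station.  (the lower station: 2O 1M; the upper station: 2O 1M)
4. 1 mutineer ← the lower station.  (the lower station: 2O 2M; the upper station: 2O 0M)
5. 2 mutineers → the upper station.  (the lower station: 2O 0M; the upper station: 2O 2M)
6. 1 mutineer ← the lower station.  (the lower station: 2O 1M; the upper station: 2O 1M)
7. 1 officer and 1 mutineer → the upper station.  (the lower station: 1O 0M; the upper station: 3O 2M)
8. 1 mutineer ← the lower station.  (the lower station: 1O 1M; the upper station: 3O 1M)
9. 1 officer and 1 mutineer → the upper station.  (the lower station: 0O 0M; the upper station: 4O 2M)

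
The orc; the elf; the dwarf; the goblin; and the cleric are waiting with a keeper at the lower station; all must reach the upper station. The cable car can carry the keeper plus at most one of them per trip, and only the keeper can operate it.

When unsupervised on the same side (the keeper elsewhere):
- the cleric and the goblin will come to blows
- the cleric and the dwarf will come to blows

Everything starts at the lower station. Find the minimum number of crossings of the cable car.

11

Counting alone: the keeper can take at most 1 across per trip to the upper station, so moving all 5 needs at least 5 loaded trips out, with a return between consecutive ones — at least 9 crossings.
The safety rule pushes this higher. Following every safe sequence of crossings, the most of the 5 that can be at the upper station as the cable car arrives there on crossing 9 is 4 — never all 5.
So no plan with fewer than 11 crossings exists, and this one achieves 11:
1. Keeper goes to the upper station with the cleric.  [the lower station: the dwarf, the elf, the goblin, the orc | the upper station: the cleric]
2. Keeper goes back to the lower station alone.  [the lower station: the dwarf, the elf, the goblin, the orc | the upper station: the cleric]
3. Keeper goes to the upper station with the orc.  [the lower station: the dwarf, the elf, the goblin | the upper station: the cleric, the orc]
4. Keeper goes back to the lower station alone.  [the lower station: the dwarf, the elf, the goblin | the upper station: the cleric, the orc]
5. Keeper goes to the upper station with the elf.  [the lower station: the dwarf, the goblin | the upper station: the cleric, the elf, the orc]
6. Keeper goes back to the lower station alone.  [the lower station: the dwarf, the goblin | the upper station: the cleric, the elf, the orc]
7. Keeper goes to the upper station with the dwarf.  [the lower station: the goblin | the upper station: the cleric, the dwarf, the elf, the orc]
8. Keeper goes back to the lower station with the cleric.  [the lower station: the cleric, the goblin | the upper station: the dwarf, the elf, the orc]
9. Keeper goes to the upper station with the goblin.  [the lower station: the cleric | the upper station: the dwarf, the elf, the goblin, the orc]
10. Keeper goes back to the lower station alone.  [the lower station: the cleric | the upper station: the dwarf, the elf, the goblin, the orc]
11. Keeper goes to the upper station with the cleric.  [the lower station: — | the upper station: the cleric, the dwarf, the elf, the goblin, the orc]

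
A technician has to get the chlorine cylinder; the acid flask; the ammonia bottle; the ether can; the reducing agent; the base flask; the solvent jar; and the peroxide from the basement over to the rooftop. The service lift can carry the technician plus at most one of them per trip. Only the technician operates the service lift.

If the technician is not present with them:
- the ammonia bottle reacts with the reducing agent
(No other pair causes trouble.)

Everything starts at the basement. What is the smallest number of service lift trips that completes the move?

Counting alone: the technician can take at most 1 across per trip to the rooftop, so moving all 8 needs at least 8 loaded trips out, with a return between consecutive ones — at least 15 crossings.
The plan below uses exactly 15 crossings, so it is optimal:
1. Technician goes to the rooftop with the ammonia bottle.
2. Technician goes back to the basement alone.
3. Technician goes to the rooftop with the chlorine cylinder.
4. Technician goes back to the basement alone.
5. Technician goes to the rooftop with the acid flask.
6. Technician goes back to the basement alone.
7. Technician goes to the rooftop with the ether can.
8. Technician goes back to the basement alone.
9. Technician goes to the rooftop with the base flask.
10. Technician goes back to the basement alone.
11. Technician goes to the rooftop with the solvent jar.
12. Technician goes back to the basement alone.
13. Technician goes to the rooftop with the peroxide.
14. Technician goes back to the basement alone.
15. Technician goes to the rooftop with the reducing agent.

15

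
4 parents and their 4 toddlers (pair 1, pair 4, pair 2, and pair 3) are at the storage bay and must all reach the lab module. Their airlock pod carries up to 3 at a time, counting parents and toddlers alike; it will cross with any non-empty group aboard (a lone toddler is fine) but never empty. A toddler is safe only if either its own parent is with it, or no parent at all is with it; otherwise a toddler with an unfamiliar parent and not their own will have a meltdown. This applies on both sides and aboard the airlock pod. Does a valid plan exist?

1. parent 1 and toddler 1 cross → the lab module.
2. parent 1 crosses ← the storage bay.
3. parent 1, parent 4, and toddler 4 cross → the lab module.
4. parent 1 and toddler 1 cross ← the storage bay.
5. parent 1, parent 2, and parent 3 cross → the lab module.
6. toddler 4 crosses ← the storage bay.
7. toddler 1 and toddler 4 cross → the lab module.
8. toddler 1 crosses ← the storage bay.
9. toddler 1, toddler 2, and toddler 3 cross → the lab module.

Yes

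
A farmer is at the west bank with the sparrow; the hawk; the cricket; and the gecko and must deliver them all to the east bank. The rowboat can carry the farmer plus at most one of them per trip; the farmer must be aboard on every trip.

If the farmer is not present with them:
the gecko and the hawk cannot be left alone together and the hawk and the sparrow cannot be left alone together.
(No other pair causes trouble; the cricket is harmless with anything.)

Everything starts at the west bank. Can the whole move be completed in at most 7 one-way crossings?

No

Counting alone: the farmer can take at most 1 across per trip to the east bank, so moving all 4 needs at least 4 loaded trips out, with a return between consecutive ones — at least 7 crossings.
The safety rule pushes this higher. Following every safe sequence of crossings, the most of the 4 that can be at the east bank as the rowboat arrives there on crossing 7 is 3 — never all 4.
So the move cannot be finished within 7 crossings. (The shortest complete plan takes 9:)
1. Farmer goes to the east bank with the hawk.
2. Farmer goes back to the west bank alone.
3. Farmer goes to the east bank with the sparrow.
4. Farmer goes back to the west bank with the hawk.
5. Farmer goes to the east bank with the gecko.
6. Farmer goes back to the west bank alone.
7. Farmer goes to the east bank with the cricket.
8. Farmer goes back to the west bank alone.
9. Farmer goes to the east bank with the hawk.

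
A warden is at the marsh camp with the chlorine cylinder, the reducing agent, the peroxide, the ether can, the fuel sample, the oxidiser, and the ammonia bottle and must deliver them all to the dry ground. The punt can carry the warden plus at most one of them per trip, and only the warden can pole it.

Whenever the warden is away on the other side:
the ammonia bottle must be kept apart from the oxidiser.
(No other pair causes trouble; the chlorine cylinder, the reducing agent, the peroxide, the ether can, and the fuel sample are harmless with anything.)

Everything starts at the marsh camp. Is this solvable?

1. Warden goes to the dry ground with the oxidiser.
2. Warden goes back to the marsh camp alone.
3. Warden goes to the dry ground with the chlorine cylinder.
4. Warden goes back to the marsh camp alone.
5. Warden goes to the dry ground with the reducing agent.
6. Warden goes back to the marsh camp alone.
7. Warden goes to the dry ground with the peroxide.
8. Warden goes back to the marsh camp alone.
9. Warden goes to the dry ground with the ether can.
10. Warden goes back to the marsh camp alone.
11. Warden goes to the dry ground with the fuel sample.
12. Warden goes back to the marsh camp alone.
13. Warden goes to the dry ground with the ammonia bottle.

Yes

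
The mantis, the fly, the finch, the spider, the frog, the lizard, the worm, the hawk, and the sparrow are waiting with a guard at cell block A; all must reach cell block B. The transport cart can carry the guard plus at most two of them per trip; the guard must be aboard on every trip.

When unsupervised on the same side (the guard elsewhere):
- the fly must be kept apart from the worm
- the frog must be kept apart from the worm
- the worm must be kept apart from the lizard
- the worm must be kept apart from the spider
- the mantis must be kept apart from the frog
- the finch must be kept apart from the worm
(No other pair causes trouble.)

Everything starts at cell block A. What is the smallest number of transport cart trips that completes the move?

Counting alone: the guard can take at most 2 across per trip to cell block B, so moving all 9 needs at least 5 loaded trips out, with a return between consecutive ones — at least 9 crossings.
The safety rule pushes this higher. Following every safe sequence of crossings, the most of the 9 that can be at cell block B as the transport cart arrives there on crossing 9 is 8 — never all 9.
So no plan with fewer than 11 crossings exists, and this one achieves 11:
1. Guard goes to cell block B with the mantis and the worm.
2. Guard goes back to cell block A alone.
3. Guard goes to cell block B with the finch and the fly.
4. Guard goes back to cell block A with the worm.
5. Guard goes to cell block B with the spider and the worm.
6. Guard goes back to cell block A with the worm.
7. Guard goes to cell block B with the frog and the lizard.
8. Guard goes back to cell block A with the mantis.
9. Guard goes to cell block B with the hawk and the sparrow.
10. Guard goes back to cell block A alone.
11. Guard goes to cell block B with the mantis and the worm.

11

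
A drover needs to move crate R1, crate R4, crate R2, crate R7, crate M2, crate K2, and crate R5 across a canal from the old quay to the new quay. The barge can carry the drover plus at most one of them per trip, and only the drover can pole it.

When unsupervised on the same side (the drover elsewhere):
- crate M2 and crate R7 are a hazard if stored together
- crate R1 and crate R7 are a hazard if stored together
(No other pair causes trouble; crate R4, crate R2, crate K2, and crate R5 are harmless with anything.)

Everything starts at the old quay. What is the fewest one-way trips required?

Counting alone: the drover can take at most 1 across per trip to the new quay, so moving all 7 needs at least 7 loaded trips out, with a return between consecutive ones — at least 13 crossings.
The safety rule pushes this higher. Following every safe sequence of crossings, the most of the 7 that can be at the new quay as the barge arrives there on crossing 13 is 6 — never all 7.
So no plan with fewer than 15 crossings exists, and this one achieves 15:
1. Drover goes to the new quay with crate R7.
2. Drover goes back to the old quay alone.
3. Drover goes to the new quay with crate R1.
4. Drover goes back to the old quay with crate R7.
5. Drover goes to the new quay with crate M2.
6. Drover goes back to the old quay alone.
7. Drover goes to the new quay with crate R4.
8. Drover goes back to the old quay alone.
9. Drover goes to the new quay with crate R2.
10. Drover goes back to the old quay alone.
11. Drover goes to the new quay with crate K2.
12. Drover goes back to the old quay alone.
13. Drover goes to the new quay with crate R5.
14. Drover goes back to the old quay alone.
15. Drover goes to the new quay with crate R7.

15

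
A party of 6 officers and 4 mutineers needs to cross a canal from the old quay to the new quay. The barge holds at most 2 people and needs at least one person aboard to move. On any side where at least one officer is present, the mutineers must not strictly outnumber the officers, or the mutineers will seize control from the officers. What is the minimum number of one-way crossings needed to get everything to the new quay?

Counting alone: each trip to the new quay takes at most 2 across and each return brings at least 1 back, so after t trips out (and t−1 returns) at most 2t − (t−1) of the 10 are across; that first reaches 10 at t = 9, so at least 17 crossings are needed.
The plan below uses exactly 17 crossings, so it is optimal:
1. 2 mutineers → the new quay.  (the old quay: 6O 2M; the new quay: 0O 2M)
2. 1 mutineer ← the old quay.  (the old quay: 6O 3M; the new quay: 0O 1M)
3. 2 mutineers → the new quay.  (the old quay: 6O 1M; the new quay: 0O 3M)
4. 1 mutineer ← the old quay.  (the old quay: 6O 2M; the new quay: 0O 2M)
5. 2 officers → the new quay.  (the old quay: 4O 2M; the new quay: 2O 2M)
6. 1 mutineer ← the old quay.  (the old quay: 4O 3M; the new quay: 2O 1M)
7. 1 officer and 1 mutineer → the new quay.  (the old quay: 3O 2M; the new quay: 3O 2M)
8. 1 mutineer ← the old quay.  (the old quay: 3O 3M; the new quay: 3O 1M)
9. 2 mutineers → the new quay.  (the old quay: 3O 1M; the new quay: 3O 3M)
10. 1 mutineer ← the old quay.  (the old quay: 3O 2M; the new quay: 3O 2M)
11. 1 officer and 1 mutineer → the new quay.  (the old quay: 2O 1M; the new quay: 4O 3M)
12. 1 mutineer ← the old quay.  (the old quay: 2O 2M; the new quay: 4O 2M)
13. 2 mutineers → the new quay.  (the old quay: 2O 0M; the new quay: 4O 4M)
14. 1 mutineer ← the old quay.  (the old quay: 2O 1M; the new quay: 4O 3M)
15. 1 officer and 1 mutineer → the new quay.  (the old quay: 1O 0M; the new quay: 5O 4M)
16. 1 mutineer ← the old quay.  (the old quay: 1O 1M; the new quay: 5O 3M)
17. 1 officer and 1 mutineer → the new quay.  (the old quay: 0O 0M; the new quay: 6O 4M)

17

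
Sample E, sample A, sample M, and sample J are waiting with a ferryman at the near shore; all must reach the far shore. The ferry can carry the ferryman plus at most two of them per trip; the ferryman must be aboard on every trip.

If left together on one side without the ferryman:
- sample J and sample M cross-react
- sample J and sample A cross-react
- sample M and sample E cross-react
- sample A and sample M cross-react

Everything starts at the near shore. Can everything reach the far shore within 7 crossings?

Yes

Yes — this plan uses 5 crossings (≤ 7):
1. Ferryman goes to the far shore with sample A and sample M.
2. Ferryman goes back to the near shore with sample A.
3. Ferryman goes to the far shore with sample A and sample E.
4. Ferryman goes back to the near shore with sample M.
5. Ferryman goes to the far shore with sample J and sample M.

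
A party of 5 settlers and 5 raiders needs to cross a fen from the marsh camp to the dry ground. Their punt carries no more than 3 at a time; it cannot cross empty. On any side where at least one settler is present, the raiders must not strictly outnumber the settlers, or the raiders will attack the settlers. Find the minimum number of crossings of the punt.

11

Counting alone: each trip to the dry ground takes at most 3 across and each return brings at least 1 back, so after t trips out (and t−1 returns) at most 3t − (t−1) of the 10 are across; that first reaches 10 at t = 5, so at least 9 crossings are needed.
The safety rule pushes this higher. Following every safe sequence of crossings, the most of the 10 that can be at the dry ground as the punt arrives there on crossing 9 is 9 — never all 10.
So no plan with fewer than 11 crossings exists, and this one achieves 11:
1. 2 raiders → the dry ground.  (the marsh camp: 5S 3R; the dry ground: 0S 2R)
2. 1 raider ← the marsh camp.  (the marsh camp: 5S 4R; the dry ground: 0S 1R)
3. 3 raiders → the dry ground.  (the marsh camp: 5S 1R; the dry ground: 0S 4R)
4. 1 raider ← the marsh camp.  (the marsh camp: 5S 2R; the dry ground: 0S 3R)
5. 3 settlers → the dry ground.  (the marsh camp: 2S 2R; the dry ground: 3S 3R)
6. 1 settler and 1 raider ← the marsh camp.  (the marsh camp: 3S 3R; the dry ground: 2S 2R)
7. 3 settlers → the dry ground.  (the marsh camp: 0S 3R; the dry ground: 5S 2R)
8. 1 raider ← the marsh camp.  (the marsh camp: 0S 4R; the dry ground: 5S 1R)
9. 2 raiders → the dry ground.  (the marsh camp: 0S 2R; the dry ground: 5S 3R)
10. 1 raider ← the marsh camp.  (the marsh camp: 0S 3R; the dry ground: 5S 2R)
11. 3 raiders → the dry ground.  (the marsh camp: 0S 0R; the dry ground: 5S 5R)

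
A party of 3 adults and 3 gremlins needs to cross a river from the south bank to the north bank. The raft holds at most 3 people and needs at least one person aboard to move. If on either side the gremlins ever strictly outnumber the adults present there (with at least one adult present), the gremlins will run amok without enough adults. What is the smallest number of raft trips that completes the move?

Counting alone: each trip to the north bank takes at most 3 across and each return brings at least 1 back, so after t trips out (and t−1 returns) at most 3t − (t−1) of the 6 are across; that first reaches 6 at t = 3, so at least 5 crossings are needed.
The plan below uses exactly 5 crossings, so it is optimal:
1. 2 gremlins → the north bank.  (the south bank: 3A 1G; the north bank: 0A 2G)
2. 1 gremlin ← the south bank.  (the south bank: 3A 2G; the north bank: 0A 1G)
3. 3 adults → the north bank.  (the south bank: 0A 2G; the north bank: 3A 1G)
4. 1 gremlin ← the south bank.  (the south bank: 0A 3G; the north bank: 3A 0G)
5. 3 gremlins → the north bank.  (the south bank: 0A 0G; the north bank: 3A 3G)

5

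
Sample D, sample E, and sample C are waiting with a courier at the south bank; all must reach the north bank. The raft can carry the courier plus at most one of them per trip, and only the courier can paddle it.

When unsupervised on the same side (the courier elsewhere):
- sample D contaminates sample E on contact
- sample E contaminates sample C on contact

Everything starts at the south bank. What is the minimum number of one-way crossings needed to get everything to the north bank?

7

Counting alone: the courier can take at most 1 across per trip to the north bank, so moving all 3 needs at least 3 loaded trips out, with a return between consecutive ones — at least 5 crossings.
The safety rule pushes this higher. Following every safe sequence of crossings, the most of the 3 that can be at the north bank as the raft arrives there on crossing 5 is 2 — never all 3.
So no plan with fewer than 7 crossings exists, and this one achieves 7:
1. Courier goes to the north bank with sample E.
2. Courier goes back to the south bank alone.
3. Courier goes to the north bank with sample D.
4. Courier goes back to the south bank with sample E.
5. Courier goes to the north bank with sample C.
6. Courier goes back to the south bank alone.
7. Courier goes to the north bank with sample E.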